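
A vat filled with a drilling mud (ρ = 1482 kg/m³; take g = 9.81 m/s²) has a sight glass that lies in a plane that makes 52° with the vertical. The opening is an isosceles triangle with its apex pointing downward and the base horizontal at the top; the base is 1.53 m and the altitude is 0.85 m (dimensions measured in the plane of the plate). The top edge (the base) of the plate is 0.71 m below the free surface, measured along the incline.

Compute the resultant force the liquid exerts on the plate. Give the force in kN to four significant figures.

F ≈ 5.781 kN

γ = ρg = 1482 × 9.81 / 1000 = 14.53842 kN/m³.
The plate makes 52° with the vertical, i.e. θ = 90° − 52° = 38° to the horizontal. Measuring y along the incline from the free-surface line, vertical depth h = y·sinθ with sinθ = 0.615661.
With the apex down, the centroid sits h/3 = 0.85/3 = 0.283333 m below the base (the top edge), so y_c = 0.71 + 0.283333 = 0.993333 m and h_c = 0.993333 × 0.615661 = 0.611556 m.
A = ½ × 1.53 × 0.85 = 0.65025 m².
Resultant F = γ·h_c·A = 14.53842 × 0.611556 × 0.65025 = 5.78141 kN.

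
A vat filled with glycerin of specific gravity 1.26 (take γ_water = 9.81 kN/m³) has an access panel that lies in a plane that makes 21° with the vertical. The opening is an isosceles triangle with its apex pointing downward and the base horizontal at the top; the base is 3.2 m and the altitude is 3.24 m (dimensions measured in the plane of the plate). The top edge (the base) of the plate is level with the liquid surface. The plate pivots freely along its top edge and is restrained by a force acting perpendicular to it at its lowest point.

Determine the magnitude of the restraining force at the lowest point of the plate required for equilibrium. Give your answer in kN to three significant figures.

P ≈ 32.3 kN

γ = 1.26 × 9.81 = 12.3606 kN/m³.
The plate makes 21° with the vertical, i.e. θ = 90° − 21° = 69° to the horizontal. Measuring y along the incline from the free-surface line, vertical depth h = y·sinθ with sinθ = 0.933580.
With the apex down, the centroid sits h/3 = 3.24/3 = 1.08 m below the base (the top edge), so y_c = 1.08 m and h_c = 1.08 × 0.933580 = 1.00827 m.
A = ½ × 3.2 × 3.24 = 5.184 m².
Resultant F = γ·h_c·A = 12.3606 × 1.00827 × 5.184 = 64.6073 kN.
I_c = b·h³/36 = 3.2 × 3.24³/36 = 3.02331 m⁴.
Centre of pressure: y_p = y_c + I_c/(y_c·A) = 1.08 + 3.02331/(1.08 × 5.184) = 1.08 + 0.54 = 1.62 m along the plane.
The resultant acts 1.08 + 0.54 = 1.62 m (along the plate) below the hinge at the top edge, so the moment about the hinge is M = F × 1.62 = 64.6073 × 1.62 = 104.664 kN·m.
A normal force at the bottom, 3.24 m from the hinge, must supply this moment: P = 104.664/3.24 = 32.3037 kN.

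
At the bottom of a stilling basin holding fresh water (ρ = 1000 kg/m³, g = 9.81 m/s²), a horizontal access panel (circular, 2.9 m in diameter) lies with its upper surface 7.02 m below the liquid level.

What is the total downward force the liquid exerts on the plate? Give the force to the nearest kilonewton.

F ≈ 455 kN

γ = ρg = 1000 × 9.81 = 9810 N/m³ = 9.81 kN/m³.
The plate is horizontal, so pressure is uniform at p = γ·h = 9.81 × 7.02 = 68.8662 kN/m².
A = π(1.45)² = 6.6052 m².
F = p·A = 68.8662 × 6.6052 = 454.875 kN.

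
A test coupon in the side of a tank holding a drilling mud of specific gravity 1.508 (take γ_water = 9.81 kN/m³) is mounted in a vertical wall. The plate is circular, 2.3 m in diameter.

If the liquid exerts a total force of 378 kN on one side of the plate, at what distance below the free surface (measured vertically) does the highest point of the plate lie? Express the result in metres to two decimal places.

γ = 1.508 × 9.81 = 14.79348 kN/m³.
A = π(1.15)² = 4.15476 m².
From F = γ·h_c·A, the centroid depth is h_c = 378/(14.79348 × 4.15476) = 6.15001 m.
The centroid is at the centre, 1.15 m below the top of the plate, so the highest point sits at h_top = 6.15001 − 1.15 = 5.00001 m below the surface.

d_top ≈ 5.00 m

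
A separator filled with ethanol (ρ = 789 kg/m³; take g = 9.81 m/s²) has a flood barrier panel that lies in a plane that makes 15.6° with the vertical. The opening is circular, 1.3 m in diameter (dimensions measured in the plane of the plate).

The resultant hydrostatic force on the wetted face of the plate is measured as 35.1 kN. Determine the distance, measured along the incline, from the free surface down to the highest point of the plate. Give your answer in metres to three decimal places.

y_top ≈ 2.897 m

γ = ρg = 789 × 9.81 / 1000 = 7.74009 kN/m³.
A = π(0.65)² = 1.32732 m².
From F = γ·h_c·A, the centroid depth is h_c = 35.1/(7.74009 × 1.32732) = 3.41653 m.
The plate makes 15.6° with the vertical, i.e. θ = 90° − 15.6° = 74.4° to the horizontal. Measuring y along the incline from the free-surface line, vertical depth h = y·sinθ with sinθ = 0.963163.
Along the incline, y_c = h_c/sinθ = 3.41653/0.963163 = 3.5472 m.
The centroid is at the centre, 0.65 m below the top of the plate, so the highest point sits at y_top = 3.5472 − 0.65 = 2.8972 m along the incline.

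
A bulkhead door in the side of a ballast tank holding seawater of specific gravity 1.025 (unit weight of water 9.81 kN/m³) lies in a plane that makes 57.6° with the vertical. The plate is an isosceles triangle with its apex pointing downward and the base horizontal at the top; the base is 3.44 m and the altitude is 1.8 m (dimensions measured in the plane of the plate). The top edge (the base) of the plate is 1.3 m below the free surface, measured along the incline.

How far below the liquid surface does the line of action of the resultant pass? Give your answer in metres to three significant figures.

h_p = 1.07 m

γ = 1.025 × 9.81 = 10.05525 kN/m³.
The plate makes 57.6° with the vertical, i.e. θ = 90° − 57.6° = 32.4° to the horizontal. Measuring y along the incline from the free-surface line, vertical depth h = y·sinθ with sinθ = 0.535827.
With the apex down, the centroid sits h/3 = 1.8/3 = 0.6 m below the base (the top edge), so y_c = 1.3 + 0.6 = 1.9 m and h_c = 1.9 × 0.535827 = 1.01807 m.
A = ½ × 3.44 × 1.8 = 3.096 m².
Resultant F = γ·h_c·A = 10.05525 × 1.01807 × 3.096 = 31.6936 kN.
I_c = b·h³/36 = 3.44 × 1.8³/36 = 0.55728 m⁴.
Centre of pressure: y_p = y_c + I_c/(y_c·A) = 1.9 + 0.55728/(1.9 × 3.096) = 1.9 + 0.0947368 = 1.99474 m along the plane.
Vertically, h_p = y_p·sinθ = 1.99474 × 0.535827 = 1.06884 m.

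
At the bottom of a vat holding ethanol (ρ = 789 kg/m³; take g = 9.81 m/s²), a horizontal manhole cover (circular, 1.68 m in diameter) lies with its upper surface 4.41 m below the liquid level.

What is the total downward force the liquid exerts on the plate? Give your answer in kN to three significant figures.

F ≈ 75.7 kN

γ = ρg = 789 × 9.81 / 1000 = 7.74009 kN/m³.
The plate is horizontal, so pressure is uniform at p = γ·h = 7.74009 × 4.41 = 34.1338 kN/m².
A = π(0.84)² = 2.21671 m².
F = p·A = 34.1338 × 2.21671 = 75.6647 kN.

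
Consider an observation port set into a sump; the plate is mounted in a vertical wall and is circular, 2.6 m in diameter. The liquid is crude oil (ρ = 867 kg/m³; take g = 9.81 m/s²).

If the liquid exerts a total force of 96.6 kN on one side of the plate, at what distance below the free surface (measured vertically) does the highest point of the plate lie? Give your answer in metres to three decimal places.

d_top ≈ 0.839 m

γ = ρg = 867 × 9.81 / 1000 = 8.50527 kN/m³.
A = π(1.3)² = 5.30929 m².
From F = γ·h_c·A, the centroid depth is h_c = 96.6/(8.50527 × 5.30929) = 2.13921 m.
The centroid is at the centre, 1.3 m below the top of the plate, so the highest point sits at h_top = 2.13921 − 1.3 = 0.83921 m below the surface.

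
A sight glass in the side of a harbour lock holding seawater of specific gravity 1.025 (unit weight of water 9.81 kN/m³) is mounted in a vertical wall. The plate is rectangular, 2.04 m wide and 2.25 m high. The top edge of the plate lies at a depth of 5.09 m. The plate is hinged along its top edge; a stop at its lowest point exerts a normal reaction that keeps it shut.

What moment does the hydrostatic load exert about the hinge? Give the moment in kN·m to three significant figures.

γ = 1.025 × 9.81 = 10.05525 kN/m³.
The centroid lies 2.25/2 = 1.125 m below the top edge, so the centroid depth is h_c = 5.09 + 1.125 = 6.215 m.
A = 2.04 × 2.25 = 4.59 m².
Resultant F = γ·h_c·A = 10.05525 × 6.215 × 4.59 = 286.845 kN.
I_c = b·h³/12 = 2.04 × 2.25³/12 = 1.93641 m⁴.
Centre of pressure: y_p = y_c + I_c/(y_c·A) = 6.215 + 1.93641/(6.215 × 4.59) = 6.215 + 0.0678803 = 6.28288 m along the plane.
The resultant acts 1.125 + 0.0678803 = 1.19288 m (along the plate) below the hinge at the top edge, so the moment about the hinge is M = F × 1.19288 = 286.845 × 1.19288 = 342.172 kN·m.

M ≈ 342 kN·m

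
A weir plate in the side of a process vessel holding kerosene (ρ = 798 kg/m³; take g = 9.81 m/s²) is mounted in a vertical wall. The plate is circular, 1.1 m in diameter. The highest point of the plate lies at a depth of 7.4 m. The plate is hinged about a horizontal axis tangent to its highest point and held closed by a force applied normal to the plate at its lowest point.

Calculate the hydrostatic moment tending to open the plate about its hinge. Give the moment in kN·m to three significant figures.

γ = ρg = 798 × 9.81 / 1000 = 7.82838 kN/m³.
The centroid is at the centre, 0.55 m below the top of the plate, so the centroid depth is h_c = 7.4 + 0.55 = 7.95 m.
A = π(0.55)² = 0.950332 m².
Resultant F = γ·h_c·A = 7.82838 × 7.95 × 0.950332 = 59.1445 kN.
I_c = πr⁴/4 = π × 0.55⁴/4 = 0.0718688 m⁴.
Centre of pressure: y_p = y_c + I_c/(y_c·A) = 7.95 + 0.0718688/(7.95 × 0.950332) = 7.95 + 0.00951257 = 7.95951 m along the plane.
The resultant acts 0.55 + 0.00951257 = 0.559513 m (along the plate) below the hinge at the top edge, so the moment about the hinge is M = F × 0.559513 = 59.1445 × 0.559513 = 33.0921 kN·m.

M ≈ 33.1 kN·m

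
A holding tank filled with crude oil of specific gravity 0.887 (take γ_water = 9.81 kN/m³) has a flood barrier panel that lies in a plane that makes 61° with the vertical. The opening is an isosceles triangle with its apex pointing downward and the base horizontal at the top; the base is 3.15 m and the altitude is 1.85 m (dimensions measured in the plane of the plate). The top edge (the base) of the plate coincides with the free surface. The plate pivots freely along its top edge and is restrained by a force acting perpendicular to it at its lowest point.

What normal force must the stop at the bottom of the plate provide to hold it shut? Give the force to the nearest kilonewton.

P ≈ 4 kN

γ = 0.887 × 9.81 = 8.70147 kN/m³.
The plate makes 61° with the vertical, i.e. θ = 90° − 61° = 29° to the horizontal. Measuring y along the incline from the free-surface line, vertical depth h = y·sinθ with sinθ = 0.484810.
With the apex down, the centroid sits h/3 = 1.85/3 = 0.616667 m below the base (the top edge), so y_c = 0.616667 m and h_c = 0.616667 × 0.484810 = 0.298966 m.
A = ½ × 3.15 × 1.85 = 2.91375 m².
Resultant F = γ·h_c·A = 8.70147 × 0.298966 × 2.91375 = 7.57996 kN.
I_c = b·h³/36 = 3.15 × 1.85³/36 = 0.554017 m⁴.
Centre of pressure: y_p = y_c + I_c/(y_c·A) = 0.616667 + 0.554017/(0.616667 × 2.91375) = 0.616667 + 0.308333 = 0.925 m along the plane.
The resultant acts 0.616667 + 0.308333 = 0.925 m (along the plate) below the hinge at the top edge, so the moment about the hinge is M = F × 0.925 = 7.57996 × 0.925 = 7.01146 kN·m.
A normal force at the bottom, 1.85 m from the hinge, must supply this moment: P = 7.01146/1.85 = 3.78998 kN.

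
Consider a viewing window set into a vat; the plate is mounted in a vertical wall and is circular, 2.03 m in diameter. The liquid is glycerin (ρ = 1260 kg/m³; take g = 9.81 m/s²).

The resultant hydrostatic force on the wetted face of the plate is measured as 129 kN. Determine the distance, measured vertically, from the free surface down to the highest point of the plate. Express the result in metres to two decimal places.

d_top ≈ 2.21 m

γ = ρg = 1260 × 9.81 / 1000 = 12.3606 kN/m³.
A = π(1.015)² = 3.23655 m².
From F = γ·h_c·A, the centroid depth is h_c = 129/(12.3606 × 3.23655) = 3.22454 m.
The centroid is at the centre, 1.015 m below the top of the plate, so the highest point sits at h_top = 3.22454 − 1.015 = 2.20954 m below the surface.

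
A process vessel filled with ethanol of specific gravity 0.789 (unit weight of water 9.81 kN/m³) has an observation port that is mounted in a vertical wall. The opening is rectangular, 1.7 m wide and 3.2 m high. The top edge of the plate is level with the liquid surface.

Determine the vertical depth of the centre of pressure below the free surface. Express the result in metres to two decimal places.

γ = 0.789 × 9.81 = 7.74009 kN/m³.
The centroid lies 3.2/2 = 1.6 m below the top edge, so the centroid depth is h_c = 1.6 m.
A = 1.7 × 3.2 = 5.44 m².
Resultant F = γ·h_c·A = 7.74009 × 1.6 × 5.44 = 67.3697 kN.
I_c = b·h³/12 = 1.7 × 3.2³/12 = 4.64213 m⁴.
Centre of pressure: y_p = y_c + I_c/(y_c·A) = 1.6 + 4.64213/(1.6 × 5.44) = 1.6 + 0.533333 = 2.13333 m along the plane.

h_p = 2.13 m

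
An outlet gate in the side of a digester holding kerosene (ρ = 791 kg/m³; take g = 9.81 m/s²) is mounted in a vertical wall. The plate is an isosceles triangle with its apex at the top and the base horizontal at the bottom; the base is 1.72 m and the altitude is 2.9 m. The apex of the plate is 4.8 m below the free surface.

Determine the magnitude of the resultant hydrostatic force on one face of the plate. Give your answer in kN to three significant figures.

F ≈ 130 kN

γ = ρg = 791 × 9.81 / 1000 = 7.75971 kN/m³.
With the apex up, the centroid sits 2h/3 = 2 × 2.9/3 = 1.93333 m below the apex, so the centroid depth is h_c = 4.8 + 1.93333 = 6.73333 m.
A = ½ × 1.72 × 2.9 = 2.494 m².
Resultant F = γ·h_c·A = 7.75971 × 6.73333 × 2.494 = 130.308 kN.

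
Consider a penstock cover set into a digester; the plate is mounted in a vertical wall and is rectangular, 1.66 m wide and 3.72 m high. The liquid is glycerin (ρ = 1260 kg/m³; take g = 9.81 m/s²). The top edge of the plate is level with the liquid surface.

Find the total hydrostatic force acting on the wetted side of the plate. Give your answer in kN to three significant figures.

F ≈ 142 kN

γ = ρg = 1260 × 9.81 / 1000 = 12.3606 kN/m³.
The centroid lies 3.72/2 = 1.86 m below the top edge, so the centroid depth is h_c = 1.86 m.
A = 1.66 × 3.72 = 6.1752 m².
Resultant F = γ·h_c·A = 12.3606 × 1.86 × 6.1752 = 141.972 kN.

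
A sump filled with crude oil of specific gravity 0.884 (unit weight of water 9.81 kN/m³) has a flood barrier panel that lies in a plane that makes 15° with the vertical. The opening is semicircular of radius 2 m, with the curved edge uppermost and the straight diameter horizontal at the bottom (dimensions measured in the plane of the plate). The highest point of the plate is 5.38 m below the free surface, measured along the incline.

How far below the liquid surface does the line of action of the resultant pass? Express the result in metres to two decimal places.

h_p = 6.35 m

γ = 0.884 × 9.81 = 8.67204 kN/m³.
The plate makes 15° with the vertical, i.e. θ = 90° − 15° = 75° to the horizontal. Measuring y along the incline from the free-surface line, vertical depth h = y·sinθ with sinθ = 0.965926.
The centroid lies 4r/(3π) = 0.848826 m above the diameter, so r − 4r/(3π) = 2 − 0.848826 = 1.15117 m below the topmost point, so y_c = 5.38 + 1.15117 = 6.53117 m and h_c = 6.53117 × 0.965926 = 6.30863 m.
A = πr²/2 = π × 2²/2 = 6.28319 m².
Resultant F = γ·h_c·A = 8.67204 × 6.30863 × 6.28319 = 343.745 kN.
I_c = (π/8 − 8/(9π))·r⁴ = 0.109757 × 2⁴ = 1.75611 m⁴.
Centre of pressure: y_p = y_c + I_c/(y_c·A) = 6.53117 + 1.75611/(6.53117 × 6.28319) = 6.53117 + 0.0427938 = 6.57396 m along the plane.
Vertically, h_p = y_p·sinθ = 6.57396 × 0.965926 = 6.34996 m.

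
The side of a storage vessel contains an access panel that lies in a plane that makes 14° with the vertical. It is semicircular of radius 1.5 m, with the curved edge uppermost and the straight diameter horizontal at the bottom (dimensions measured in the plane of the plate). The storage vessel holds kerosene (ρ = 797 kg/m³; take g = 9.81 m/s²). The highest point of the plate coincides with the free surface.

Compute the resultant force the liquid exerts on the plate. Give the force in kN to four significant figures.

γ = ρg = 797 × 9.81 / 1000 = 7.81857 kN/m³.
The plate makes 14° with the vertical, i.e. θ = 90° − 14° = 76° to the horizontal. Measuring y along the incline from the free-surface line, vertical depth h = y·sinθ with sinθ = 0.970296.
The centroid lies 4r/(3π) = 0.63662 m above the diameter, so r − 4r/(3π) = 1.5 − 0.63662 = 0.86338 m below the topmost point, so y_c = 0.86338 m and h_c = 0.86338 × 0.970296 = 0.837734 m.
A = πr²/2 = π × 1.5²/2 = 3.53429 m².
Resultant F = γ·h_c·A = 7.81857 × 0.837734 × 3.53429 = 23.1492 kN.

F ≈ 23.15 kN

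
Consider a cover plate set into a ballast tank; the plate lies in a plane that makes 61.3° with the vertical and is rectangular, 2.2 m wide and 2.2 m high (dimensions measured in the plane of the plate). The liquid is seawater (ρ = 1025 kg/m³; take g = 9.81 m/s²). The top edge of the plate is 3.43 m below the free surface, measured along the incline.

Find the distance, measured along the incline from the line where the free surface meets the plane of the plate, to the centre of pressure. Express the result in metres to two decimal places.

y_p = 4.62 m

γ = ρg = 1025 × 9.81 / 1000 = 10.05525 kN/m³.
The plate makes 61.3° with the vertical, i.e. θ = 90° − 61.3° = 28.7° to the horizontal. Measuring y along the incline from the free-surface line, vertical depth h = y·sinθ with sinθ = 0.480223.
The centroid lies 2.2/2 = 1.1 m below the top edge, so y_c = 3.43 + 1.1 = 4.53 m and h_c = 4.53 × 0.480223 = 2.17541 m.
A = 2.2 × 2.2 = 4.84 m².
Resultant F = γ·h_c·A = 10.05525 × 2.17541 × 4.84 = 105.872 kN.
I_c = b·h³/12 = 2.2 × 2.2³/12 = 1.95213 m⁴.
Centre of pressure: y_p = y_c + I_c/(y_c·A) = 4.53 + 1.95213/(4.53 × 4.84) = 4.53 + 0.0890359 = 4.61904 m along the plane.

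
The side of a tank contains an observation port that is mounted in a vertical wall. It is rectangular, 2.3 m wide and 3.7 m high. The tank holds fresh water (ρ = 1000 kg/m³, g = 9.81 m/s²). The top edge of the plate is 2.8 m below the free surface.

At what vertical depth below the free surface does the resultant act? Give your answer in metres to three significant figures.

h_p = 4.90 m

γ = ρg = 1000 × 9.81 = 9810 N/m³ = 9.81 kN/m³.
The centroid lies 3.7/2 = 1.85 m below the top edge, so the centroid depth is h_c = 2.8 + 1.85 = 4.65 m.
A = 2.3 × 3.7 = 8.51 m².
Resultant F = γ·h_c·A = 9.81 × 4.65 × 8.51 = 388.196 kN.
I_c = b·h³/12 = 2.3 × 3.7³/12 = 9.70849 m⁴.
Centre of pressure: y_p = y_c + I_c/(y_c·A) = 4.65 + 9.70849/(4.65 × 8.51) = 4.65 + 0.24534 = 4.89534 m along the plane.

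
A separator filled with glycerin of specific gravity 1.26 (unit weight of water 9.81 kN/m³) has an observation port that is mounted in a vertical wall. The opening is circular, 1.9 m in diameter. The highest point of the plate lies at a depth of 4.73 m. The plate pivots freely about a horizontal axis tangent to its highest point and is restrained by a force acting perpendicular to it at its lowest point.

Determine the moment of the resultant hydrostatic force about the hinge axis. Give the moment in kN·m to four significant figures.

γ = 1.26 × 9.81 = 12.3606 kN/m³.
The centroid is at the centre, 0.95 m below the top of the plate, so the centroid depth is h_c = 4.73 + 0.95 = 5.68 m.
A = π(0.95)² = 2.83529 m².
Resultant F = γ·h_c·A = 12.3606 × 5.68 × 2.83529 = 199.061 kN.
I_c = πr⁴/4 = π × 0.95⁴/4 = 0.639712 m⁴.
Centre of pressure: y_p = y_c + I_c/(y_c·A) = 5.68 + 0.639712/(5.68 × 2.83529) = 5.68 + 0.0397227 = 5.71972 m along the plane.
The resultant acts 0.95 + 0.0397227 = 0.989723 m (along the plate) below the hinge at the top edge, so the moment about the hinge is M = F × 0.989723 = 199.061 × 0.989723 = 197.015 kN·m.

M ≈ 197.0 kN·m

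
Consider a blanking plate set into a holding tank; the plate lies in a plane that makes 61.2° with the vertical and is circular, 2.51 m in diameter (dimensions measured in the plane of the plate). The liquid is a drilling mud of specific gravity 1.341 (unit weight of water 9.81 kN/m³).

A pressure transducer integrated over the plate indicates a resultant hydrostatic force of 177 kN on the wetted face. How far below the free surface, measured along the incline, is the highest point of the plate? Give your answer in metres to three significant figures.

γ = 1.341 × 9.81 = 13.15521 kN/m³.
A = π(1.255)² = 4.94809 m².
From F = γ·h_c·A, the centroid depth is h_c = 177/(13.15521 × 4.94809) = 2.71918 m.
The plate makes 61.2° with the vertical, i.e. θ = 90° − 61.2° = 28.8° to the horizontal. Measuring y along the incline from the free-surface line, vertical depth h = y·sinθ with sinθ = 0.481754.
Along the incline, y_c = h_c/sinθ = 2.71918/0.481754 = 5.64433 m.
The centroid is at the centre, 1.255 m below the top of the plate, so the highest point sits at y_top = 5.64433 − 1.255 = 4.38933 m along the incline.

y_top ≈ 4.39 m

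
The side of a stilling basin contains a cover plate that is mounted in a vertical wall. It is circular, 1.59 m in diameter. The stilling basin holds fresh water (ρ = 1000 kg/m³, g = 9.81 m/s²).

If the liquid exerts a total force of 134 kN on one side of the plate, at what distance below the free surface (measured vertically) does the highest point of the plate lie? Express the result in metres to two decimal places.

γ = ρg = 1000 × 9.81 = 9810 N/m³ = 9.81 kN/m³.
A = π(0.795)² = 1.98557 m².
From F = γ·h_c·A, the centroid depth is h_c = 134/(9.81 × 1.98557) = 6.8794 m.
The centroid is at the centre, 0.795 m below the top of the plate, so the highest point sits at h_top = 6.8794 − 0.795 = 6.0844 m below the surface.

d_top ≈ 6.08 m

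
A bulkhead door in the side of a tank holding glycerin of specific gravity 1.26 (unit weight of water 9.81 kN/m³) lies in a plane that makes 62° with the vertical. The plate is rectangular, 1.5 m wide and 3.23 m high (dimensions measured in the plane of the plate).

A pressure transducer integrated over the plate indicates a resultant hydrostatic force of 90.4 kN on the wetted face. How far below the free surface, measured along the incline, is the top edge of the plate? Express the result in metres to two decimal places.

γ = 1.26 × 9.81 = 12.3606 kN/m³.
A = 1.5 × 3.23 = 4.845 m².
From F = γ·h_c·A, the centroid depth is h_c = 90.4/(12.3606 × 4.845) = 1.50951 m.
The plate makes 62° with the vertical, i.e. θ = 90° − 62° = 28° to the horizontal. Measuring y along the incline from the free-surface line, vertical depth h = y·sinθ with sinθ = 0.469472.
Along the incline, y_c = h_c/sinθ = 1.50951/0.469472 = 3.21534 m.
The centroid lies 3.23/2 = 1.615 m below the top edge, so the top edge sits at y_top = 3.21534 − 1.615 = 1.60034 m along the incline.

y_top ≈ 1.60 m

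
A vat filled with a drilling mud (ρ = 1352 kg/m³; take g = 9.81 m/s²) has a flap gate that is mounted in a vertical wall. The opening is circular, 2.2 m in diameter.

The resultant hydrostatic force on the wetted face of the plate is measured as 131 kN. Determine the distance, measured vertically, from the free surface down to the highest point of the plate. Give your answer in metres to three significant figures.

γ = ρg = 1352 × 9.81 / 1000 = 13.26312 kN/m³.
A = π(1.1)² = 3.80133 m².
From F = γ·h_c·A, the centroid depth is h_c = 131/(13.26312 × 3.80133) = 2.5983 m.
The centroid is at the centre, 1.1 m below the top of the plate, so the highest point sits at h_top = 2.5983 − 1.1 = 1.4983 m below the surface.

d_top ≈ 1.50 m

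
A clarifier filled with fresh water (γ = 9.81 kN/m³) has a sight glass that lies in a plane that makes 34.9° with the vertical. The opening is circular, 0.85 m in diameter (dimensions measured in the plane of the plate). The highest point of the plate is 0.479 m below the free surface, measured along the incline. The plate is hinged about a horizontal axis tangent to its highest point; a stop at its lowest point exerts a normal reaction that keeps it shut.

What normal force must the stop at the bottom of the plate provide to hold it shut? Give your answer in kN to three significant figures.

P ≈ 2.31 kN

γ = 9.81 kN/m³.
The plate makes 34.9° with the vertical, i.e. θ = 90° − 34.9° = 55.1° to the horizontal. Measuring y along the incline from the free-surface line, vertical depth h = y·sinθ with sinθ = 0.820152.
The centroid is at the centre, 0.425 m below the top of the plate, so y_c = 0.479 + 0.425 = 0.904 m and h_c = 0.904 × 0.820152 = 0.741417 m.
A = π(0.425)² = 0.56745 m².
Resultant F = γ·h_c·A = 9.81 × 0.741417 × 0.56745 = 4.12723 kN.
I_c = πr⁴/4 = π × 0.425⁴/4 = 0.0256239 m⁴.
Centre of pressure: y_p = y_c + I_c/(y_c·A) = 0.904 + 0.0256239/(0.904 × 0.56745) = 0.904 + 0.0499516 = 0.953952 m along the plane.
The resultant acts 0.425 + 0.0499516 = 0.474952 m (along the plate) below the hinge at the top edge, so the moment about the hinge is M = F × 0.474952 = 4.12723 × 0.474952 = 1.96024 kN·m.
A normal force at the bottom, 0.85 m from the hinge, must supply this moment: P = 1.96024/0.85 = 2.30616 kN.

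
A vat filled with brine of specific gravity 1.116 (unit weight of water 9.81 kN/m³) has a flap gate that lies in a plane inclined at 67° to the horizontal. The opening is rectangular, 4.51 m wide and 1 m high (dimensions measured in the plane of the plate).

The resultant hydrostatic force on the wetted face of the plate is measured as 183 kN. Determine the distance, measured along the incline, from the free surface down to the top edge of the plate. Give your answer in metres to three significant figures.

y_top ≈ 3.53 m

γ = 1.116 × 9.81 = 10.94796 kN/m³.
A = 4.51 × 1 = 4.51 m².
From F = γ·h_c·A, the centroid depth is h_c = 183/(10.94796 × 4.51) = 3.70631 m.
Let θ = 67° be the plate's angle to the horizontal; measure y along the incline from where the plane meets the free surface. Vertical depth h = y·sinθ with sinθ = 0.920505.
Along the incline, y_c = h_c/sinθ = 3.70631/0.920505 = 4.02639 m.
The centroid lies 1/2 = 0.5 m below the top edge, so the top edge sits at y_top = 4.02639 − 0.5 = 3.52639 m along the incline.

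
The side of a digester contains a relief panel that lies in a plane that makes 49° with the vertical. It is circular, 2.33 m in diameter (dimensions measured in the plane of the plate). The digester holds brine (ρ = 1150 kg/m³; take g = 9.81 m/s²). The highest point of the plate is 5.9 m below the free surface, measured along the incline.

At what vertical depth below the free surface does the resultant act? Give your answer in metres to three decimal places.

γ = ρg = 1150 × 9.81 / 1000 = 11.2815 kN/m³.
The plate makes 49° with the vertical, i.e. θ = 90° − 49° = 41° to the horizontal. Measuring y along the incline from the free-surface line, vertical depth h = y·sinθ with sinθ = 0.656059.
The centroid is at the centre, 1.165 m below the top of the plate, so y_c = 5.9 + 1.165 = 7.065 m and h_c = 7.065 × 0.656059 = 4.63506 m.
A = π(1.165)² = 4.26385 m².
Resultant F = γ·h_c·A = 11.2815 × 4.63506 × 4.26385 = 222.959 kN.
I_c = πr⁴/4 = π × 1.165⁴/4 = 1.44675 m⁴.
Centre of pressure: y_p = y_c + I_c/(y_c·A) = 7.065 + 1.44675/(7.065 × 4.26385) = 7.065 + 0.0480263 = 7.11303 m along the plane.
Vertically, h_p = y_p·sinθ = 7.11303 × 0.656059 = 4.66657 m.

h_p = 4.667 m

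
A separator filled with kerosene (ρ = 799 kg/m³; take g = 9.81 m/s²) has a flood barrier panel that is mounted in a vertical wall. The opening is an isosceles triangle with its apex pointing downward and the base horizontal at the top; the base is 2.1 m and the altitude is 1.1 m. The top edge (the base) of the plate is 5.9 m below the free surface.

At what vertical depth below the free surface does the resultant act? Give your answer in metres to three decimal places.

h_p = 6.277 m

γ = ρg = 799 × 9.81 / 1000 = 7.83819 kN/m³.
With the apex down, the centroid sits h/3 = 1.1/3 = 0.366667 m below the base (the top edge), so the centroid depth is h_c = 5.9 + 0.366667 = 6.26667 m.
A = ½ × 2.1 × 1.1 = 1.155 m².
Resultant F = γ·h_c·A = 7.83819 × 6.26667 × 1.155 = 56.7328 kN.
I_c = b·h³/36 = 2.1 × 1.1³/36 = 0.0776417 m⁴.
Centre of pressure: y_p = y_c + I_c/(y_c·A) = 6.26667 + 0.0776417/(6.26667 × 1.155) = 6.26667 + 0.0107269 = 6.2774 m along the plane.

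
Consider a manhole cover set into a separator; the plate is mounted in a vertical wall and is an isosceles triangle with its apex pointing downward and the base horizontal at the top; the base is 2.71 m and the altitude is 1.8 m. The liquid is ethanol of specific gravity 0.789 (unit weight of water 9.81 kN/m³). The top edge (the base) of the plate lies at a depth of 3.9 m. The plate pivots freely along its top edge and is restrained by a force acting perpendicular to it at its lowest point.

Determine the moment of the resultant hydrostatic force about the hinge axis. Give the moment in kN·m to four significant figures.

M ≈ 54.37 kN·m

γ = 0.789 × 9.81 = 7.74009 kN/m³.
With the apex down, the centroid sits h/3 = 1.8/3 = 0.6 m below the base (the top edge), so the centroid depth is h_c = 3.9 + 0.6 = 4.5 m.
A = ½ × 2.71 × 1.8 = 2.439 m².
Resultant F = γ·h_c·A = 7.74009 × 4.5 × 2.439 = 84.9514 kN.
I_c = b·h³/36 = 2.71 × 1.8³/36 = 0.43902 m⁴.
Centre of pressure: y_p = y_c + I_c/(y_c·A) = 4.5 + 0.43902/(4.5 × 2.439) = 4.5 + 0.04 = 4.54 m along the plane.
The resultant acts 0.6 + 0.04 = 0.64 m (along the plate) below the hinge at the top edge, so the moment about the hinge is M = F × 0.64 = 84.9514 × 0.64 = 54.3689 kN·m.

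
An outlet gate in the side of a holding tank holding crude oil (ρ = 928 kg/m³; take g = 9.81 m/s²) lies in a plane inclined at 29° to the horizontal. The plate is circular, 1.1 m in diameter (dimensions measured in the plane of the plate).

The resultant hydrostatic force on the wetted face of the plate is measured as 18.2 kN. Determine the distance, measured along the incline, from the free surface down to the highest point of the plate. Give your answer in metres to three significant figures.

γ = ρg = 928 × 9.81 / 1000 = 9.10368 kN/m³.
A = π(0.55)² = 0.950332 m².
From F = γ·h_c·A, the centroid depth is h_c = 18.2/(9.10368 × 0.950332) = 2.10368 m.
Let θ = 29° be the plate's angle to the horizontal; measure y along the incline from where the plane meets the free surface. Vertical depth h = y·sinθ with sinθ = 0.484810.
Along the incline, y_c = h_c/sinθ = 2.10368/0.484810 = 4.33918 m.
The centroid is at the centre, 0.55 m below the top of the plate, so the highest point sits at y_top = 4.33918 − 0.55 = 3.78918 m along the incline.

y_top ≈ 3.79 m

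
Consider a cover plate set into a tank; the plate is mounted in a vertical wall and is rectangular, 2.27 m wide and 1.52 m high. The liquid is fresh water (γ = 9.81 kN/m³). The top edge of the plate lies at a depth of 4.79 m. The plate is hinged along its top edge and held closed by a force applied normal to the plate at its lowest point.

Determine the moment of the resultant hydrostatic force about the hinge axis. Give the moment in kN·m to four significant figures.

γ = 9.81 kN/m³.
The centroid lies 1.52/2 = 0.76 m below the top edge, so the centroid depth is h_c = 4.79 + 0.76 = 5.55 m.
A = 2.27 × 1.52 = 3.4504 m².
Resultant F = γ·h_c·A = 9.81 × 5.55 × 3.4504 = 187.859 kN.
I_c = b·h³/12 = 2.27 × 1.52³/12 = 0.664317 m⁴.
Centre of pressure: y_p = y_c + I_c/(y_c·A) = 5.55 + 0.664317/(5.55 × 3.4504) = 5.55 + 0.0346907 = 5.58469 m along the plane.
The resultant acts 0.76 + 0.0346907 = 0.794691 m (along the plate) below the hinge at the top edge, so the moment about the hinge is M = F × 0.794691 = 187.859 × 0.794691 = 149.29 kN·m.

M ≈ 149.3 kN·m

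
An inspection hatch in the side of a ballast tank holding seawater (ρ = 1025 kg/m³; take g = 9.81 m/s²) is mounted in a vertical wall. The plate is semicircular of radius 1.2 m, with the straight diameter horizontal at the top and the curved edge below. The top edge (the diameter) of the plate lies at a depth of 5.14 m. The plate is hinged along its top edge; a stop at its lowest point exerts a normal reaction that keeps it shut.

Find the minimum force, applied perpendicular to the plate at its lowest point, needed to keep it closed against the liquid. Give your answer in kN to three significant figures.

γ = ρg = 1025 × 9.81 / 1000 = 10.05525 kN/m³.
The centroid of a semicircle lies 4r/(3π) = 0.509296 m from the diameter, here below the top edge, so the centroid depth is h_c = 5.14 + 0.509296 = 5.6493 m.
A = πr²/2 = π × 1.2²/2 = 2.26195 m².
Resultant F = γ·h_c·A = 10.05525 × 5.6493 × 2.26195 = 128.49 kN.
I_c = (π/8 − 8/(9π))·r⁴ = 0.109757 × 1.2⁴ = 0.227592 m⁴.
Centre of pressure: y_p = y_c + I_c/(y_c·A) = 5.6493 + 0.227592/(5.6493 × 2.26195) = 5.6493 + 0.0178106 = 5.66711 m along the plane.
The resultant acts 0.509296 + 0.0178106 = 0.527107 m (along the plate) below the hinge at the top edge, so the moment about the hinge is M = F × 0.527107 = 128.49 × 0.527107 = 67.728 kN·m.
A normal force at the bottom, 1.2 m from the hinge, must supply this moment: P = 67.728/1.2 = 56.44 kN.

P ≈ 56.4 kN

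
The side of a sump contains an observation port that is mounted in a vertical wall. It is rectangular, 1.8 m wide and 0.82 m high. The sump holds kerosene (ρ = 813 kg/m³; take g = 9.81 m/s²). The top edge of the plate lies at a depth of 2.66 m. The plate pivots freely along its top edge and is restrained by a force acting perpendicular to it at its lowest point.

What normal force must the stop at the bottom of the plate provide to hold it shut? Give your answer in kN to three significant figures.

P ≈ 18.9 kN

γ = ρg = 813 × 9.81 / 1000 = 7.97553 kN/m³.
The centroid lies 0.82/2 = 0.41 m below the top edge, so the centroid depth is h_c = 2.66 + 0.41 = 3.07 m.
A = 1.8 × 0.82 = 1.476 m².
Resultant F = γ·h_c·A = 7.97553 × 3.07 × 1.476 = 36.1397 kN.
I_c = b·h³/12 = 1.8 × 0.82³/12 = 0.0827052 m⁴.
Centre of pressure: y_p = y_c + I_c/(y_c·A) = 3.07 + 0.0827052/(3.07 × 1.476) = 3.07 + 0.0182519 = 3.08825 m along the plane.
The resultant acts 0.41 + 0.0182519 = 0.428252 m (along the plate) below the hinge at the top edge, so the moment about the hinge is M = F × 0.428252 = 36.1397 × 0.428252 = 15.4769 kN·m.
A normal force at the bottom, 0.82 m from the hinge, must supply this moment: P = 15.4769/0.82 = 18.8743 kN.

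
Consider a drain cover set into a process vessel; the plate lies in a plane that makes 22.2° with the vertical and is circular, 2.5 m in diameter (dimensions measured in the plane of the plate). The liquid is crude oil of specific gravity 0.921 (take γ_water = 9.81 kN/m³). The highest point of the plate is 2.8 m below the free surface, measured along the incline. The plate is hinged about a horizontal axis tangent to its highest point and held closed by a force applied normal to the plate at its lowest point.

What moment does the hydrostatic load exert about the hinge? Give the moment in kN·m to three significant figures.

γ = 0.921 × 9.81 = 9.03501 kN/m³.
The plate makes 22.2° with the vertical, i.e. θ = 90° − 22.2° = 67.8° to the horizontal. Measuring y along the incline from the free-surface line, vertical depth h = y·sinθ with sinθ = 0.925871.
The centroid is at the centre, 1.25 m below the top of the plate, so y_c = 2.8 + 1.25 = 4.05 m and h_c = 4.05 × 0.925871 = 3.74978 m.
A = π(1.25)² = 4.90874 m².
Resultant F = γ·h_c·A = 9.03501 × 3.74978 × 4.90874 = 166.305 kN.
I_c = πr⁴/4 = π × 1.25⁴/4 = 1.91748 m⁴.
Centre of pressure: y_p = y_c + I_c/(y_c·A) = 4.05 + 1.91748/(4.05 × 4.90874) = 4.05 + 0.0964508 = 4.14645 m along the plane.
The resultant acts 1.25 + 0.0964508 = 1.34645 m (along the plate) below the hinge at the top edge, so the moment about the hinge is M = F × 1.34645 = 166.305 × 1.34645 = 223.921 kN·m.

M ≈ 224 kN·m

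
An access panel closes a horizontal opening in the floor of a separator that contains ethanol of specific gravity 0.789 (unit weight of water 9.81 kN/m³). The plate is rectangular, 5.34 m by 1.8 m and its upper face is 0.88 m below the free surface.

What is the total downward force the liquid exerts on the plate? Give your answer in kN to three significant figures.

γ = 0.789 × 9.81 = 7.74009 kN/m³.
The plate is horizontal, so pressure is uniform at p = γ·h = 7.74009 × 0.88 = 6.81128 kN/m².
A = 5.34 × 1.8 = 9.612 m².
F = p·A = 6.81128 × 9.612 = 65.47 kN.

F ≈ 65.5 kN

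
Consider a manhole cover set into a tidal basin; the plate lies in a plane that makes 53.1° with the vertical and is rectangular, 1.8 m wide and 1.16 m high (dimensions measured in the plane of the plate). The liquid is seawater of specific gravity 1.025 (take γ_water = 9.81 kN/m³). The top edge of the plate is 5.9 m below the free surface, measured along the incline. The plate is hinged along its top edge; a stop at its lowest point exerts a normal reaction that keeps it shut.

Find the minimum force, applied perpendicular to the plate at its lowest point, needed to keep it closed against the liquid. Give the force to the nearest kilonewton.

P ≈ 42 kN

γ = 1.025 × 9.81 = 10.05525 kN/m³.
The plate makes 53.1° with the vertical, i.e. θ = 90° − 53.1° = 36.9° to the horizontal. Measuring y along the incline from the free-surface line, vertical depth h = y·sinθ with sinθ = 0.600420.
The centroid lies 1.16/2 = 0.58 m below the top edge, so y_c = 5.9 + 0.58 = 6.48 m and h_c = 6.48 × 0.600420 = 3.89072 m.
A = 1.8 × 1.16 = 2.088 m².
Resultant F = γ·h_c·A = 10.05525 × 3.89072 × 2.088 = 81.6871 kN.
I_c = b·h³/12 = 1.8 × 1.16³/12 = 0.234134 m⁴.
Centre of pressure: y_p = y_c + I_c/(y_c·A) = 6.48 + 0.234134/(6.48 × 2.088) = 6.48 + 0.0173045 = 6.4973 m along the plane.
The resultant acts 0.58 + 0.0173045 = 0.597304 m (along the plate) below the hinge at the top edge, so the moment about the hinge is M = F × 0.597304 = 81.6871 × 0.597304 = 48.792 kN·m.
A normal force at the bottom, 1.16 m from the hinge, must supply this moment: P = 48.792/1.16 = 42.0621 kN.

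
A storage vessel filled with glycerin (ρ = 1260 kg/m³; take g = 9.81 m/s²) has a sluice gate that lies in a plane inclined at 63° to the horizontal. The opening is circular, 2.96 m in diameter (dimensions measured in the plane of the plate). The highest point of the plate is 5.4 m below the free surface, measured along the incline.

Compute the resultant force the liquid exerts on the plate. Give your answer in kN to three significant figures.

F ≈ 521 kN

γ = ρg = 1260 × 9.81 / 1000 = 12.3606 kN/m³.
Let θ = 63° be the plate's angle to the horizontal; measure y along the incline from where the plane meets the free surface. Vertical depth h = y·sinθ with sinθ = 0.891007.
The centroid is at the centre, 1.48 m below the top of the plate, so y_c = 5.4 + 1.48 = 6.88 m and h_c = 6.88 × 0.891007 = 6.13013 m.
A = π(1.48)² = 6.88134 m².
Resultant F = γ·h_c·A = 12.3606 × 6.13013 × 6.88134 = 521.413 kN.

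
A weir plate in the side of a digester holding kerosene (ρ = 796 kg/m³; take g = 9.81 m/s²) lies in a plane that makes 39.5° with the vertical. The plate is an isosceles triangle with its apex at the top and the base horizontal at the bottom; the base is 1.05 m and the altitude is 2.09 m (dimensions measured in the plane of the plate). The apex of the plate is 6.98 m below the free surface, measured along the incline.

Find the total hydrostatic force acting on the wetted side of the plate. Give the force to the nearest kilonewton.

F ≈ 55 kN

γ = ρg = 796 × 9.81 / 1000 = 7.80876 kN/m³.
The plate makes 39.5° with the vertical, i.e. θ = 90° − 39.5° = 50.5° to the horizontal. Measuring y along the incline from the free-surface line, vertical depth h = y·sinθ with sinθ = 0.771625.
With the apex up, the centroid sits 2h/3 = 2 × 2.09/3 = 1.39333 m below the apex, so y_c = 6.98 + 1.39333 = 8.37333 m and h_c = 8.37333 × 0.771625 = 6.46107 m.
A = ½ × 1.05 × 2.09 = 1.09725 m².
Resultant F = γ·h_c·A = 7.80876 × 6.46107 × 1.09725 = 55.3595 kN.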